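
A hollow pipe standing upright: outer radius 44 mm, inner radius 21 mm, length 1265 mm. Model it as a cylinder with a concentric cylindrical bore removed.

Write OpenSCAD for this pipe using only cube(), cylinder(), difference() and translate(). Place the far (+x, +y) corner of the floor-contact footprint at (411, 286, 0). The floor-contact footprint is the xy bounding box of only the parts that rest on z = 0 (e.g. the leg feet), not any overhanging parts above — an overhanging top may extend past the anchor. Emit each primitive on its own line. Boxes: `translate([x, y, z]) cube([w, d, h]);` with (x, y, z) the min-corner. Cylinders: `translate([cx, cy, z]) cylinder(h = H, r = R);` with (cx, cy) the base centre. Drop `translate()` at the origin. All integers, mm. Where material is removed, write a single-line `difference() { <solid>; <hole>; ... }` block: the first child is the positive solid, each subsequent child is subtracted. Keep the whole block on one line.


difference() { translate([367, 242, 0]) cylinder(h = 1265, r = 44); translate([367, 242, 0]) cylinder(h = 1265, r = 21); }


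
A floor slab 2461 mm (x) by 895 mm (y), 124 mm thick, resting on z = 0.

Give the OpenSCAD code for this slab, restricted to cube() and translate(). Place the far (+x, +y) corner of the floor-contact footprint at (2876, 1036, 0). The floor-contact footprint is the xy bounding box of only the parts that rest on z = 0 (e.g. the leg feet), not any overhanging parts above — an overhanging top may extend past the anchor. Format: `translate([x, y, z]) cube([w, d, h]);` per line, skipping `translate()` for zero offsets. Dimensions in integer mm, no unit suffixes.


translate([415, 141, 0]) cube([2461, 895, 124]);


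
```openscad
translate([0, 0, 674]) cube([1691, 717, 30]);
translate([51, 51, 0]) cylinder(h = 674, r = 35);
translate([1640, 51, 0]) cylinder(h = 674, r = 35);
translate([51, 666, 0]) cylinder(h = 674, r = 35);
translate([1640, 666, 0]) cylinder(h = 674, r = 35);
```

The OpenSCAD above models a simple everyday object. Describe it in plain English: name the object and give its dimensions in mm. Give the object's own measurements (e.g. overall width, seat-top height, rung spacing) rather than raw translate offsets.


A table: top 1691 mm (x) × 717 mm (y), 30 mm thick, upper face at z = 704 mm, on four round legs of 70 mm diameter, each leg's bounding box inset 16 mm from the nearest pair of top edges from z = 0 to the bottom of the top.


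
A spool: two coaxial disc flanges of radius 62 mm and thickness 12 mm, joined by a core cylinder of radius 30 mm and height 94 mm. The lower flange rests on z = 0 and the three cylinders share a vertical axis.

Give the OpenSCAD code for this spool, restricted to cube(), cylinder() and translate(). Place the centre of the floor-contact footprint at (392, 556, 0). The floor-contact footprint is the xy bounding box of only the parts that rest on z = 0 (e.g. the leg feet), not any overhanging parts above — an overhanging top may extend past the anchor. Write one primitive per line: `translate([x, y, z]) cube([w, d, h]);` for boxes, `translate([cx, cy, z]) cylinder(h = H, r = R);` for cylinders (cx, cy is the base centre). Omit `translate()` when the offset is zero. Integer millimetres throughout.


translate([392, 556, 0]) cylinder(h = 12, r = 62);
translate([392, 556, 12]) cylinder(h = 94, r = 30);
translate([392, 556, 106]) cylinder(h = 12, r = 62);


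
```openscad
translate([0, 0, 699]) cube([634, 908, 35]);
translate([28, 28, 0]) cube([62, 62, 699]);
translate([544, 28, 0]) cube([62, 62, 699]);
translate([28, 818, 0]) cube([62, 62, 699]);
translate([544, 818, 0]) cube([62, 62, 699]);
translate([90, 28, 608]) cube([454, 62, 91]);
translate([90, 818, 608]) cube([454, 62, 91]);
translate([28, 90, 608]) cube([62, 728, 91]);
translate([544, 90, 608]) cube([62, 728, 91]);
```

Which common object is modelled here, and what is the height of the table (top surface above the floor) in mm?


A table. The table height is 734 mm.

A 634×908×35 slab sits at z = 699 on four 62 mm square posts — a table. The top surface is at 699 + 35 = 734 mm.


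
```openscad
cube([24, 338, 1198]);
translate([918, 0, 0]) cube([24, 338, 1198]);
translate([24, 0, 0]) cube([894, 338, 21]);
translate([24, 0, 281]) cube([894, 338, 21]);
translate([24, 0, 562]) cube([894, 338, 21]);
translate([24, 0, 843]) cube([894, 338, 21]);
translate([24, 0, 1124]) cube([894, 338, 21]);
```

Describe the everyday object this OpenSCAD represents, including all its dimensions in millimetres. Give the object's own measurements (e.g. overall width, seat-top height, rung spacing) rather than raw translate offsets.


An open bookshelf. Two side panels, each 24 mm thick, 338 mm deep and 1198 mm tall, stand 942 mm apart (outside-to-outside). Between them sit 5 shelves, each 21 mm thick and 338 mm deep, spanning the full gap between the sides. The bottom shelf rests on the floor (its underside at z = 0) and the clear gap between one shelf's top and the next shelf's underside is 260 mm.


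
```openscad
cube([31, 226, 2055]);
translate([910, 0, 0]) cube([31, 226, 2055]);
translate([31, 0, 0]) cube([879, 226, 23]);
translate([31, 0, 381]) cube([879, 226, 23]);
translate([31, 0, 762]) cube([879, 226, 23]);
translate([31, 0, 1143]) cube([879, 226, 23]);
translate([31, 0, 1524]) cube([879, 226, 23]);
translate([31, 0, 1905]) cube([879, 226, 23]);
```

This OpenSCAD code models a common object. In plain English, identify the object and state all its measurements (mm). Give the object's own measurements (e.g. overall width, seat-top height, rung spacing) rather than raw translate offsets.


An open bookshelf. Two side panels, each 31 mm thick, 226 mm deep and 2055 mm tall, stand 941 mm apart (outside-to-outside). Between them sit 6 shelves, each 23 mm thick and 226 mm deep, spanning the full gap between the sides. The bottom shelf rests on the floor (its underside at z = 0) and the clear gap between one shelf's top and the next shelf's underside is 358 mm.


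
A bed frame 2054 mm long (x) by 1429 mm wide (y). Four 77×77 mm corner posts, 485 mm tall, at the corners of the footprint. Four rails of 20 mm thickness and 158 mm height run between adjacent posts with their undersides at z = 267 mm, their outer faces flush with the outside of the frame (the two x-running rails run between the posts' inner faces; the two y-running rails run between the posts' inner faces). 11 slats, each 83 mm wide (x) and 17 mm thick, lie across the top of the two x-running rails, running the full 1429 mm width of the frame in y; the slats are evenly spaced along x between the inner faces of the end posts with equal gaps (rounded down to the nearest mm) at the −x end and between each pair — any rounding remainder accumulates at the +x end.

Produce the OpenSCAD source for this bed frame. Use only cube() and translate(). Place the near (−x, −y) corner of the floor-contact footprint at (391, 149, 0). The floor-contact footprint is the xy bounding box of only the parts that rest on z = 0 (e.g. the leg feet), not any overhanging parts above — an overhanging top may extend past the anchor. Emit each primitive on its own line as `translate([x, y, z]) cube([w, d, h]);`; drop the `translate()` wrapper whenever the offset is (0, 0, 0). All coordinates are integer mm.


// slat z = rail_z + rail_h = 267 + 158 = 425
// slat gap = ⌊(1900 − 11·83) / 12⌋ = 82
translate([391, 149, 0]) cube([77, 77, 485]);
translate([391, 1501, 0]) cube([77, 77, 485]);
translate([2368, 149, 0]) cube([77, 77, 485]);
translate([2368, 1501, 0]) cube([77, 77, 485]);
translate([468, 149, 267]) cube([1900, 20, 158]);
translate([468, 1558, 267]) cube([1900, 20, 158]);
translate([391, 226, 267]) cube([20, 1275, 158]);
translate([2425, 226, 267]) cube([20, 1275, 158]);
translate([550, 149, 425]) cube([83, 1429, 17]);
translate([715, 149, 425]) cube([83, 1429, 17]);
translate([880, 149, 425]) cube([83, 1429, 17]);
translate([1045, 149, 425]) cube([83, 1429, 17]);
translate([1210, 149, 425]) cube([83, 1429, 17]);
translate([1375, 149, 425]) cube([83, 1429, 17]);
translate([1540, 149, 425]) cube([83, 1429, 17]);
translate([1705, 149, 425]) cube([83, 1429, 17]);
translate([1870, 149, 425]) cube([83, 1429, 17]);
translate([2035, 149, 425]) cube([83, 1429, 17]);
translate([2200, 149, 425]) cube([83, 1429, 17]);


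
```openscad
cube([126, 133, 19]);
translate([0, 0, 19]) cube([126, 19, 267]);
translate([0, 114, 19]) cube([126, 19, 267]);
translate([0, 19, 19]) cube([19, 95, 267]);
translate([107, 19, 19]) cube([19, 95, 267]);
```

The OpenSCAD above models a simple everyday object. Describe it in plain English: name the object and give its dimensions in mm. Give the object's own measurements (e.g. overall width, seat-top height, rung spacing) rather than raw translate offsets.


An open-topped rectangular box: outside dimensions 126×133×286 mm, with a uniform wall and base thickness of 19 mm. The base is a full 126×133 slab on the floor; four walls sit on top of the base. The front and back walls (the −y and +y sides) span the full width; the two side walls fit between them.


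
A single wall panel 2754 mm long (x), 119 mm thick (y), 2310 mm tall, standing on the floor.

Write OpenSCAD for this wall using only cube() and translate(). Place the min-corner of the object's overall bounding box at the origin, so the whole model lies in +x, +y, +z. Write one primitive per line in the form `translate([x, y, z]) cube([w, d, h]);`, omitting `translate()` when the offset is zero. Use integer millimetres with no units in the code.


cube([2754, 119, 2310]);


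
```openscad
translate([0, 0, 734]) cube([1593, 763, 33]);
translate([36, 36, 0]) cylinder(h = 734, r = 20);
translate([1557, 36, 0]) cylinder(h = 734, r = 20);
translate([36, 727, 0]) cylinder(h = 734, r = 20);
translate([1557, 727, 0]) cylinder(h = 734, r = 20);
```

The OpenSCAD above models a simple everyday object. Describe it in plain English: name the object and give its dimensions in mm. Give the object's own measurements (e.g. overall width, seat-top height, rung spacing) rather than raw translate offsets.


A rectangular dining table. The top is 1593×763×33 mm with its upper surface at z = 767 mm. It stands on four round legs of 40 mm diameter, each leg's bounding box inset 16 mm from the nearest pair of top edges, running from the floor to the underside of the top.


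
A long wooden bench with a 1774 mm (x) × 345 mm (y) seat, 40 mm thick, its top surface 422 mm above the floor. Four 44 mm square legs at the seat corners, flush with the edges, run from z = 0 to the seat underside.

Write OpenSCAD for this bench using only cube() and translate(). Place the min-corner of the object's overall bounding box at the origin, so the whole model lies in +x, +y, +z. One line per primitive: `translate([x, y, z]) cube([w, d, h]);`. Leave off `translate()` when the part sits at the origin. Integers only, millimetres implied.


translate([0, 0, 382]) cube([1774, 345, 40]);
cube([44, 44, 382]);
translate([0, 301, 0]) cube([44, 44, 382]);
translate([1730, 0, 0]) cube([44, 44, 382]);
translate([1730, 301, 0]) cube([44, 44, 382]);


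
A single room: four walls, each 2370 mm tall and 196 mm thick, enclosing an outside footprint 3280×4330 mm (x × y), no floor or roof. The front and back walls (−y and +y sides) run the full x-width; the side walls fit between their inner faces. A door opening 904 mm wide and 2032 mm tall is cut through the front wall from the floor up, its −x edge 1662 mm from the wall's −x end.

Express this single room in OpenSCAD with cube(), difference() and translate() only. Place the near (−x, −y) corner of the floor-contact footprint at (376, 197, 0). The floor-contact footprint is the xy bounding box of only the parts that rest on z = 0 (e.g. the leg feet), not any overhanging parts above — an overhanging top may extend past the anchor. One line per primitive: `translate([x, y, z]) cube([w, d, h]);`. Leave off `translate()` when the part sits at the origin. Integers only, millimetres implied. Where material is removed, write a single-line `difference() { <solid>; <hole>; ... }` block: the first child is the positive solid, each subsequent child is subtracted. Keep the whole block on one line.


difference() { translate([376, 197, 0]) cube([3280, 196, 2370]); translate([2038, 197, 0]) cube([904, 196, 2032]); }
translate([376, 4331, 0]) cube([3280, 196, 2370]);
translate([376, 393, 0]) cube([196, 3938, 2370]);
translate([3460, 393, 0]) cube([196, 3938, 2370]);


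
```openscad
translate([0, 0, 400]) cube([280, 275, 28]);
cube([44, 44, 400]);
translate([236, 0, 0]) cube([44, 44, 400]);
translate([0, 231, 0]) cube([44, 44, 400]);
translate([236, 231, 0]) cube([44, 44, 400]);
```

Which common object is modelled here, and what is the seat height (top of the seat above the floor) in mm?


A stool. The seat height is 428 mm.

A 280×275×28 slab at z = 400 on four corner posts — a stool. The seat top is 400 + 28 = 428 mm.


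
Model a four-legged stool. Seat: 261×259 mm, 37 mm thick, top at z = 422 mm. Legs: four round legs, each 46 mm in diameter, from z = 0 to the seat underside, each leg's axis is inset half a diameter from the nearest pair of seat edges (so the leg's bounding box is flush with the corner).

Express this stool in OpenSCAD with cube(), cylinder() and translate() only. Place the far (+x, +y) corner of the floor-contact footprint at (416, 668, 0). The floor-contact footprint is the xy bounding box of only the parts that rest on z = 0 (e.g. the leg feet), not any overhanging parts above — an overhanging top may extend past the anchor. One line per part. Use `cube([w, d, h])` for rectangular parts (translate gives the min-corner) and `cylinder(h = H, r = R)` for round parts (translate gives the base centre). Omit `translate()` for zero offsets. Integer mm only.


translate([155, 409, 385]) cube([261, 259, 37]);
translate([178, 432, 0]) cylinder(h = 385, r = 23);
translate([393, 432, 0]) cylinder(h = 385, r = 23);
translate([178, 645, 0]) cylinder(h = 385, r = 23);
translate([393, 645, 0]) cylinder(h = 385, r = 23);


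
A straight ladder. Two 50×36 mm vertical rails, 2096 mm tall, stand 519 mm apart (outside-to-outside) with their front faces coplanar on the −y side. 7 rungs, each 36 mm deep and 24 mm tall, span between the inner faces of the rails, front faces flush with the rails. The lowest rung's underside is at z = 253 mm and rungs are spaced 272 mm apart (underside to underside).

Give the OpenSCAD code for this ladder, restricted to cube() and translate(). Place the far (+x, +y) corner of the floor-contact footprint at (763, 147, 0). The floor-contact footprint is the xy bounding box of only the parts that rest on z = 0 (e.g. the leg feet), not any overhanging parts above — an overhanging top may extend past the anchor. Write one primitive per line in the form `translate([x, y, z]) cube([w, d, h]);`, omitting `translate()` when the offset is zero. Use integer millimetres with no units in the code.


translate([244, 111, 0]) cube([50, 36, 2096]);
translate([713, 111, 0]) cube([50, 36, 2096]);
translate([294, 111, 253]) cube([419, 36, 24]);
translate([294, 111, 525]) cube([419, 36, 24]);
translate([294, 111, 797]) cube([419, 36, 24]);
translate([294, 111, 1069]) cube([419, 36, 24]);
translate([294, 111, 1341]) cube([419, 36, 24]);
translate([294, 111, 1613]) cube([419, 36, 24]);
translate([294, 111, 1885]) cube([419, 36, 24]);


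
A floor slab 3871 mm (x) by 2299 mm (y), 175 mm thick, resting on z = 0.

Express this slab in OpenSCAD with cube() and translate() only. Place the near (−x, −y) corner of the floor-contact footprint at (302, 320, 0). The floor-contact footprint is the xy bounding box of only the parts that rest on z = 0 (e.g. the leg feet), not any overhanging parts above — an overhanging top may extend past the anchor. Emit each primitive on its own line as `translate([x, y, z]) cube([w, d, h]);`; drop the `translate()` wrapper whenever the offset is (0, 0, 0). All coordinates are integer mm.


translate([302, 320, 0]) cube([3871, 2299, 175]);


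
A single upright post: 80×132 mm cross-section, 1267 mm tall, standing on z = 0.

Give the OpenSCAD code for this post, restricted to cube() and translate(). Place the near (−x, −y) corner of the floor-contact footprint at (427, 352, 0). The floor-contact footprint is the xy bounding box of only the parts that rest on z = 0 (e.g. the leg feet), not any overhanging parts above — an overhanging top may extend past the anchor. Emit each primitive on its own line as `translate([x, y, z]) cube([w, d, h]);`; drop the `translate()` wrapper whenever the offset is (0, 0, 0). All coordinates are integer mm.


translate([427, 352, 0]) cube([80, 132, 1267]);


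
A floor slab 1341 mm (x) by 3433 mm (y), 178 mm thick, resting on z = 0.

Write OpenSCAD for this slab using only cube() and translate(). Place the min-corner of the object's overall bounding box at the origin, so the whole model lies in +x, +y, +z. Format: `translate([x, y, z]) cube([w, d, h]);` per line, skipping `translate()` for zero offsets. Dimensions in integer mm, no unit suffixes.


cube([1341, 3433, 178]);


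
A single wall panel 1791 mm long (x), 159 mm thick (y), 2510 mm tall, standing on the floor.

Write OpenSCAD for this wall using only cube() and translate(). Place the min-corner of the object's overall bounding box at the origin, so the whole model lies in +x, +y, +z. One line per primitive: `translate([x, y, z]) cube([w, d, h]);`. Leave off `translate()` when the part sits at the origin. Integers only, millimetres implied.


cube([1791, 159, 2510]);


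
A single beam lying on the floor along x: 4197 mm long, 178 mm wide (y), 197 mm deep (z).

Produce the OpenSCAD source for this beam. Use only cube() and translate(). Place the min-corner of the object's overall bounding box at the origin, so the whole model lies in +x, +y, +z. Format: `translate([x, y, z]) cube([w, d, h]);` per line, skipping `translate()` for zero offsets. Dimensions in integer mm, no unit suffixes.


cube([4197, 178, 197]);


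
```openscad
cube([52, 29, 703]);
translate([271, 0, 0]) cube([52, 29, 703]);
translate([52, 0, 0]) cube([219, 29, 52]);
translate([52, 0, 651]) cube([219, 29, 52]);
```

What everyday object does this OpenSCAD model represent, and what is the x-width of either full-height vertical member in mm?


A picture frame. The border width is 52 mm.

Four thin pieces enclosing a rectangular opening — a picture frame. The two full-height stiles are 703 mm tall; the top rail sits at z = 651 and is 52 mm tall, so the border above the opening is 703 − 651 = 52 mm, matching the stile x-width.


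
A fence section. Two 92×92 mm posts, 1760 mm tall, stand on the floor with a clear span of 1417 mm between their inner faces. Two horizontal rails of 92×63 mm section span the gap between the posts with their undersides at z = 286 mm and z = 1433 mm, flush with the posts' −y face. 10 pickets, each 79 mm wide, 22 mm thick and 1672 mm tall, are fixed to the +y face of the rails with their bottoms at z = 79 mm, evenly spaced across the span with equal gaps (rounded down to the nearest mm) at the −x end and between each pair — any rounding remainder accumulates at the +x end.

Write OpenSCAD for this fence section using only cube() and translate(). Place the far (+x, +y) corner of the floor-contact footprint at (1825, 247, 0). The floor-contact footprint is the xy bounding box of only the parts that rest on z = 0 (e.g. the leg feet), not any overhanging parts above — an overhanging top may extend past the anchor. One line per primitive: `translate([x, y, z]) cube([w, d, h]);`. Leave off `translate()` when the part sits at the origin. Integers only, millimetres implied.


translate([224, 155, 0]) cube([92, 92, 1760]);
translate([1733, 155, 0]) cube([92, 92, 1760]);
translate([316, 155, 286]) cube([1417, 92, 63]);
translate([316, 155, 1433]) cube([1417, 92, 63]);
translate([373, 247, 79]) cube([79, 22, 1672]);
translate([509, 247, 79]) cube([79, 22, 1672]);
translate([645, 247, 79]) cube([79, 22, 1672]);
translate([781, 247, 79]) cube([79, 22, 1672]);
translate([917, 247, 79]) cube([79, 22, 1672]);
translate([1053, 247, 79]) cube([79, 22, 1672]);
translate([1189, 247, 79]) cube([79, 22, 1672]);
translate([1325, 247, 79]) cube([79, 22, 1672]);
translate([1461, 247, 79]) cube([79, 22, 1672]);
translate([1597, 247, 79]) cube([79, 22, 1672]);


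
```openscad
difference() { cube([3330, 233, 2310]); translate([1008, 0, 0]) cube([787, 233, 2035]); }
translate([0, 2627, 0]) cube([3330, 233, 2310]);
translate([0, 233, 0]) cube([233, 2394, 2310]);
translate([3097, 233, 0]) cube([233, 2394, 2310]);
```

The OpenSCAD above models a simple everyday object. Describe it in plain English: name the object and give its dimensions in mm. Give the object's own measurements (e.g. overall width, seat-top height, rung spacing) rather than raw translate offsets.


A single room: four walls, each 2310 mm tall and 233 mm thick, enclosing an outside footprint 3330×2860 mm (x × y), no floor or roof. The front and back walls (−y and +y sides) run the full x-width; the side walls fit between their inner faces. A door opening 787 mm wide and 2035 mm tall is cut through the front wall from the floor up, its −x edge 1008 mm from the wall's −x end.


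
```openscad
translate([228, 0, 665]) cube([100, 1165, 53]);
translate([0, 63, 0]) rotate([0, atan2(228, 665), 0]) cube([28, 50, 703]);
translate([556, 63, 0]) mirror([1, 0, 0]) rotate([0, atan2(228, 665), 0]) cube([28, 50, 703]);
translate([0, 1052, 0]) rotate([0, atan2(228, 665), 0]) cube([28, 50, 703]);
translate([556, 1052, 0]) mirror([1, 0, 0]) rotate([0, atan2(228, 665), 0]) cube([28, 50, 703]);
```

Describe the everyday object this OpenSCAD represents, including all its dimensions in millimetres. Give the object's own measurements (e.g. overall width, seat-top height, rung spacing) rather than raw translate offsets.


A sawhorse. A 100×1165×53 mm beam (x, y, z) sits on two A-frame leg pairs. Each pair is two raked legs of 28×50 mm section (50 mm along y) splaying symmetrically in x. Each leg rises 665 mm vertically over 228 mm of horizontal reach and is 703 mm long along its own axis. Every leg's outer bottom edge rests on the floor and its outer top edge meets a bottom edge of the beam — the left legs (tilting toward +x) meet the beam's −x bottom edge, the right legs (their mirror images, tilting toward −x) meet its +x bottom edge — so the leg tops tuck under the beam, the beam's underside is 665 mm above the floor, and the feet are 556 mm apart outside-to-outside with the beam centred between them. The two leg pairs are set in 63 mm from either end of the beam.


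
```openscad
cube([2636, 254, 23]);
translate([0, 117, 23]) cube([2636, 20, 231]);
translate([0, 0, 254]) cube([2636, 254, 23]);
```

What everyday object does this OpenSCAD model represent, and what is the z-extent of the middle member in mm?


An I-beam. The web height is 231 mm.

Two wide flanges with a thin centred web — an I-beam. Overall 277 mm minus two 23 mm flanges gives a web of 277 − 2·23 = 231 mm.


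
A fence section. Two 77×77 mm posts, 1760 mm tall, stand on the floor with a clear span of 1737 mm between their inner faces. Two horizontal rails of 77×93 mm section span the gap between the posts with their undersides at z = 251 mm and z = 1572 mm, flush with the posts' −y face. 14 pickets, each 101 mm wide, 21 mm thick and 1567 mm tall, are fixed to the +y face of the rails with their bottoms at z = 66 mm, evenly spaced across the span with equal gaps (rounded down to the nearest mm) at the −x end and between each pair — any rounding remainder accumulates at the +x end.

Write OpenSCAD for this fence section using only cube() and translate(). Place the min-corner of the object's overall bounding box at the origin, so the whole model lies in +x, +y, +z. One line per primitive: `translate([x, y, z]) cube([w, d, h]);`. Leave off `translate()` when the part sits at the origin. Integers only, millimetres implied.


cube([77, 77, 1760]);
translate([1814, 0, 0]) cube([77, 77, 1760]);
translate([77, 0, 251]) cube([1737, 77, 93]);
translate([77, 0, 1572]) cube([1737, 77, 93]);
translate([98, 77, 66]) cube([101, 21, 1567]);
translate([220, 77, 66]) cube([101, 21, 1567]);
translate([342, 77, 66]) cube([101, 21, 1567]);
translate([464, 77, 66]) cube([101, 21, 1567]);
translate([586, 77, 66]) cube([101, 21, 1567]);
translate([708, 77, 66]) cube([101, 21, 1567]);
translate([830, 77, 66]) cube([101, 21, 1567]);
translate([952, 77, 66]) cube([101, 21, 1567]);
translate([1074, 77, 66]) cube([101, 21, 1567]);
translate([1196, 77, 66]) cube([101, 21, 1567]);
translate([1318, 77, 66]) cube([101, 21, 1567]);
translate([1440, 77, 66]) cube([101, 21, 1567]);
translate([1562, 77, 66]) cube([101, 21, 1567]);
translate([1684, 77, 66]) cube([101, 21, 1567]);


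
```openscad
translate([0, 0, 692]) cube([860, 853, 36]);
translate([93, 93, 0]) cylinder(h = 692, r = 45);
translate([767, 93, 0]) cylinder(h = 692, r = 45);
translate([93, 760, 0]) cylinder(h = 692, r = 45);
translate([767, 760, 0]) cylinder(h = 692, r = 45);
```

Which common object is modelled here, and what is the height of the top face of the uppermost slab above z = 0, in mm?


A table. The table height is 728 mm.

A 860×853×36 slab sits at z = 692 on four Ø90 mm round legs — a table. The top surface is at 692 + 36 = 728 mm.


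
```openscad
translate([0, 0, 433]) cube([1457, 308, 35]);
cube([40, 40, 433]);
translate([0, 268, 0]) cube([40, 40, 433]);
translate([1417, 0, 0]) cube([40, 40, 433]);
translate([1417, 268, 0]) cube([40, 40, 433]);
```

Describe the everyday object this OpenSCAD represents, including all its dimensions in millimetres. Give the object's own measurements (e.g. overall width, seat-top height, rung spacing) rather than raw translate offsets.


A bench: a 1457×308 mm seat slab, 35 mm thick, top at z = 468 mm, on four 40×40 mm square legs flush with the seat corners and standing on z = 0.


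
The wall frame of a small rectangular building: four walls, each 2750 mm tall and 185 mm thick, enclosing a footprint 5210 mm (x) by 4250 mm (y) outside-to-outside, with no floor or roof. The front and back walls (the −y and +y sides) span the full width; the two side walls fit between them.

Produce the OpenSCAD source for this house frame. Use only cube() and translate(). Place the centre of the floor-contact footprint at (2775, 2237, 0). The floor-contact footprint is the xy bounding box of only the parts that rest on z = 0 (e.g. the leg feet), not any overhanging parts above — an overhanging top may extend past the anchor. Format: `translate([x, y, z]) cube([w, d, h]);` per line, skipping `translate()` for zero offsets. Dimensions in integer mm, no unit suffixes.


translate([170, 112, 0]) cube([5210, 185, 2750]);
translate([170, 4177, 0]) cube([5210, 185, 2750]);
translate([170, 297, 0]) cube([185, 3880, 2750]);
translate([5195, 297, 0]) cube([185, 3880, 2750]);


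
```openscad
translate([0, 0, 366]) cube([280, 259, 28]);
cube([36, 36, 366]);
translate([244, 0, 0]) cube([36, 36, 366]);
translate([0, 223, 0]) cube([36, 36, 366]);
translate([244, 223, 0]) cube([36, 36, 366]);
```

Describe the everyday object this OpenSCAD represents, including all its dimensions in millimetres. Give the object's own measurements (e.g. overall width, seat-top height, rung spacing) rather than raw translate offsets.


A four-legged stool. The seat is a 280×259×28 mm slab whose top surface is at z = 394 mm; four square legs, each 36×36 mm in cross-section, run from the floor (z = 0) to the underside of the seat, each flush with a corner of the seat.


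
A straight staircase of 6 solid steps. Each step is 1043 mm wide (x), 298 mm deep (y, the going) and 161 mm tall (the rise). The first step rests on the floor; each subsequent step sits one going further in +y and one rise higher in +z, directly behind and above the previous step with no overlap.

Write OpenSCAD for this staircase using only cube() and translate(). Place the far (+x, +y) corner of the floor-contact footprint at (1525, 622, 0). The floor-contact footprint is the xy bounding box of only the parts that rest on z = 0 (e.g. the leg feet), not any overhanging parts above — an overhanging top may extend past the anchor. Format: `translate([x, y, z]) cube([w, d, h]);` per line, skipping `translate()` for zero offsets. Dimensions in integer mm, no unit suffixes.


translate([482, 324, 0]) cube([1043, 298, 161]);
translate([482, 622, 161]) cube([1043, 298, 161]);
translate([482, 920, 322]) cube([1043, 298, 161]);
translate([482, 1218, 483]) cube([1043, 298, 161]);
translate([482, 1516, 644]) cube([1043, 298, 161]);
translate([482, 1814, 805]) cube([1043, 298, 161]);


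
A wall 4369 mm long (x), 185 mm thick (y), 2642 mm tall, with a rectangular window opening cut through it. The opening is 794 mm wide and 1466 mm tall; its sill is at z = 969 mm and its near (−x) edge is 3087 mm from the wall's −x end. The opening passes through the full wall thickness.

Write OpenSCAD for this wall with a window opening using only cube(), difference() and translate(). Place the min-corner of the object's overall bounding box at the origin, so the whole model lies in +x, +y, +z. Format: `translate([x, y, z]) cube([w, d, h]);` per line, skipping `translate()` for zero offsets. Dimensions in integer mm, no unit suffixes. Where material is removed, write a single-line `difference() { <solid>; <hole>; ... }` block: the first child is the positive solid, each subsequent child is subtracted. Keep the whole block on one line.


difference() { cube([4369, 185, 2642]); translate([3087, 0, 969]) cube([794, 185, 1466]); }


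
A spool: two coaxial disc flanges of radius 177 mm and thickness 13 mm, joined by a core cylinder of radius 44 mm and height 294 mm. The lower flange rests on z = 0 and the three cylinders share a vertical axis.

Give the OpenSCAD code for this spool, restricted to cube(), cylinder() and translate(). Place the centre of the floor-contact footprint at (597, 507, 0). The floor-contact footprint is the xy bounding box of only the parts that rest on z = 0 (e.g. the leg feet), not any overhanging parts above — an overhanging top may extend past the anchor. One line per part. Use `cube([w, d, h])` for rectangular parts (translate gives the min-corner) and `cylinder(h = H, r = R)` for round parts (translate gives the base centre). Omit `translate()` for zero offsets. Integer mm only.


translate([597, 507, 0]) cylinder(h = 13, r = 177);
translate([597, 507, 13]) cylinder(h = 294, r = 44);
translate([597, 507, 307]) cylinder(h = 13, r = 177);


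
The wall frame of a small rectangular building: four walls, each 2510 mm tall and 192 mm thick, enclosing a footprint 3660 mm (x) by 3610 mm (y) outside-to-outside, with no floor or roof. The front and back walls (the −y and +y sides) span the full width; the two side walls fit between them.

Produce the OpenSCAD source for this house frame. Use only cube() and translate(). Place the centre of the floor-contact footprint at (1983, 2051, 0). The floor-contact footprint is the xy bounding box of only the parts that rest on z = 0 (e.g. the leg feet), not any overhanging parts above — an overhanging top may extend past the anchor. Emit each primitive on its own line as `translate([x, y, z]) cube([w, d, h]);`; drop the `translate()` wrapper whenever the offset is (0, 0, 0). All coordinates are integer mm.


translate([153, 246, 0]) cube([3660, 192, 2510]);
translate([153, 3664, 0]) cube([3660, 192, 2510]);
translate([153, 438, 0]) cube([192, 3226, 2510]);
translate([3621, 438, 0]) cube([192, 3226, 2510]);


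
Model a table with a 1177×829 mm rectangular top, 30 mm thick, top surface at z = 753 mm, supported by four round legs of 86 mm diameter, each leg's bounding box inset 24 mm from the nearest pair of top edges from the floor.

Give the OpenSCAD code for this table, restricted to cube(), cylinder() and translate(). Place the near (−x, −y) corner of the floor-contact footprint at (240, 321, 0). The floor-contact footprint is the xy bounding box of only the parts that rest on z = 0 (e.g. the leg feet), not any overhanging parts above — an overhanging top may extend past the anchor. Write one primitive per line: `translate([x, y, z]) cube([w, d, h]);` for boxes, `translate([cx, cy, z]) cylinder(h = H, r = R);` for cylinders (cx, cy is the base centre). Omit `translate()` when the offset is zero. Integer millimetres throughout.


translate([216, 297, 723]) cube([1177, 829, 30]);
translate([283, 364, 0]) cylinder(h = 723, r = 43);
translate([1326, 364, 0]) cylinder(h = 723, r = 43);
translate([283, 1059, 0]) cylinder(h = 723, r = 43);
translate([1326, 1059, 0]) cylinder(h = 723, r = 43);


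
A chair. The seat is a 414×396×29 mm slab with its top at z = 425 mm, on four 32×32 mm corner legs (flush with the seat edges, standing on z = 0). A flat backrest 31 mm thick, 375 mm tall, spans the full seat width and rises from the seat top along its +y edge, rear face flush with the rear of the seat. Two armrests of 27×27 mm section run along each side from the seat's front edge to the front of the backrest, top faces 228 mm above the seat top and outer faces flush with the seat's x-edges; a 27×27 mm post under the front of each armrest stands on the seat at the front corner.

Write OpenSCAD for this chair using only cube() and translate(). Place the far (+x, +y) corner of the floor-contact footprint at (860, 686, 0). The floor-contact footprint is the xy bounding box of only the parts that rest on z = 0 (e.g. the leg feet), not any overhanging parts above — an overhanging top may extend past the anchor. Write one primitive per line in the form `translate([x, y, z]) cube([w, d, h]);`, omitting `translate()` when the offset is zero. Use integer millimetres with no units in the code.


translate([446, 290, 396]) cube([414, 396, 29]);
translate([446, 290, 0]) cube([32, 32, 396]);
translate([828, 290, 0]) cube([32, 32, 396]);
translate([446, 654, 0]) cube([32, 32, 396]);
translate([828, 654, 0]) cube([32, 32, 396]);
translate([446, 655, 425]) cube([414, 31, 375]);
translate([446, 290, 626]) cube([27, 365, 27]);
translate([833, 290, 626]) cube([27, 365, 27]);
translate([446, 290, 425]) cube([27, 27, 201]);
translate([833, 290, 425]) cube([27, 27, 201]);


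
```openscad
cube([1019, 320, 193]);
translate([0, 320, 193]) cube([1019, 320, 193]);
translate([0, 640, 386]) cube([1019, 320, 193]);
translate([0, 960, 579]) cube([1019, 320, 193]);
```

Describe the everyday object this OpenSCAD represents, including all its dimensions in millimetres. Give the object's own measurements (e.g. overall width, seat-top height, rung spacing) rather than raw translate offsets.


A straight staircase of 4 solid steps. Each step is 1019 mm wide (x), 320 mm deep (y, the going) and 193 mm tall (the rise). The first step rests on the floor; each subsequent step sits one going further in +y and one rise higher in +z, directly behind and above the previous step with no overlap.


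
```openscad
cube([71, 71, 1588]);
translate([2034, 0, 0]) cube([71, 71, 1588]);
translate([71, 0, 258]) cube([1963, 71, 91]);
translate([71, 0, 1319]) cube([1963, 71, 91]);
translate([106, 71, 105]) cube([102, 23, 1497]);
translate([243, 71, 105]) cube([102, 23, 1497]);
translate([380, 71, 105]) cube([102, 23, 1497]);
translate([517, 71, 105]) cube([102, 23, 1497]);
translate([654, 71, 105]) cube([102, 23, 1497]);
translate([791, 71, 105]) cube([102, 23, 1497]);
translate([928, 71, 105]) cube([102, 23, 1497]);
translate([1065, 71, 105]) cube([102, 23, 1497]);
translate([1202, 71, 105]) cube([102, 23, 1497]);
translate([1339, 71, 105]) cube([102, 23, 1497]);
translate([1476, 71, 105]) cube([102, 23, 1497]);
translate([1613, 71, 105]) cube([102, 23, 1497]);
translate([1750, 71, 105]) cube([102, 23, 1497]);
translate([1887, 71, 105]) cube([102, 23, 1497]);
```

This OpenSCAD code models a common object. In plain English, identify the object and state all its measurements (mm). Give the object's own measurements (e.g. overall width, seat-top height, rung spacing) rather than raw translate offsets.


A fence section. Two 71×71 mm posts, 1588 mm tall, stand on the floor with a clear span of 1963 mm between their inner faces. Two horizontal rails of 71×91 mm section span the gap between the posts with their undersides at z = 258 mm and z = 1319 mm, flush with the posts' −y face. 14 pickets, each 102 mm wide, 23 mm thick and 1497 mm tall, are fixed to the +y face of the rails with their bottoms at z = 105 mm, spaced across the span with a 35 mm gap after the −x post and between neighbouring pickets, with 45 mm left before the +x post.


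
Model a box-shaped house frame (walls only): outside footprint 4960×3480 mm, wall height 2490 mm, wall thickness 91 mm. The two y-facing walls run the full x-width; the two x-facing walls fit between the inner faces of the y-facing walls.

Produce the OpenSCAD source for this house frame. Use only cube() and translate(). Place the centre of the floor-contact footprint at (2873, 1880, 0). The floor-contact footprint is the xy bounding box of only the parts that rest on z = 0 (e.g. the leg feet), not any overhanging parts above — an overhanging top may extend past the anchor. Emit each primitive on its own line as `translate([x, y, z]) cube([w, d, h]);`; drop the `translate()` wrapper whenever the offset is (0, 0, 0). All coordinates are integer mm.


translate([393, 140, 0]) cube([4960, 91, 2490]);
translate([393, 3529, 0]) cube([4960, 91, 2490]);
translate([393, 231, 0]) cube([91, 3298, 2490]);
translate([5262, 231, 0]) cube([91, 3298, 2490]);


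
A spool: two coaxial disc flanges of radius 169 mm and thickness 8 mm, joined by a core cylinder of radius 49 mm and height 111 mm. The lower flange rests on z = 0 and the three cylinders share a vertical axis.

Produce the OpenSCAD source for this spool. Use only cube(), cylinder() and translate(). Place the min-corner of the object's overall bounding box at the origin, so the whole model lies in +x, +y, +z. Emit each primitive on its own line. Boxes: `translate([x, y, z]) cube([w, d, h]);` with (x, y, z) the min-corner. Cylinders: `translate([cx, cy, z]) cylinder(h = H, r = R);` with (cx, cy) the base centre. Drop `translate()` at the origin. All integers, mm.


translate([169, 169, 0]) cylinder(h = 8, r = 169);
translate([169, 169, 8]) cylinder(h = 111, r = 49);
translate([169, 169, 119]) cylinder(h = 8, r = 169);


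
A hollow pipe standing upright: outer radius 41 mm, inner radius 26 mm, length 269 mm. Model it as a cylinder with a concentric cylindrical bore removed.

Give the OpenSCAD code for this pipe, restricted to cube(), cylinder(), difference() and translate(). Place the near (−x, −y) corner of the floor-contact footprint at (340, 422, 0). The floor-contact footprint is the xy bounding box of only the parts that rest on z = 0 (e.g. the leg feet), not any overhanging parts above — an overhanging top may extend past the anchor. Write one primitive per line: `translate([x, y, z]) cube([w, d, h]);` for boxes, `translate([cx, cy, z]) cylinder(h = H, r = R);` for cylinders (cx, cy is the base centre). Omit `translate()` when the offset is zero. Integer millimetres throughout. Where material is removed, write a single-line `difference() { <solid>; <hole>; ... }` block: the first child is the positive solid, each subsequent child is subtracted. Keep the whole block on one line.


difference() { translate([381, 463, 0]) cylinder(h = 269, r = 41); translate([381, 463, 0]) cylinder(h = 269, r = 26); }


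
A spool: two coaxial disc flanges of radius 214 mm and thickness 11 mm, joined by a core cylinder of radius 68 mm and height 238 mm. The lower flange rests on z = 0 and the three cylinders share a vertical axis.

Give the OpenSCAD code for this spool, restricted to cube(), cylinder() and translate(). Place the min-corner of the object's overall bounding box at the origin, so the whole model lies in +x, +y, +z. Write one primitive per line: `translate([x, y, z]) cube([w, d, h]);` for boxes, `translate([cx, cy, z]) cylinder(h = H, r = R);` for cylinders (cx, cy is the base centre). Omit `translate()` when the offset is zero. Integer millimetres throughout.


translate([214, 214, 0]) cylinder(h = 11, r = 214);
translate([214, 214, 11]) cylinder(h = 238, r = 68);
translate([214, 214, 249]) cylinder(h = 11, r = 214);
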